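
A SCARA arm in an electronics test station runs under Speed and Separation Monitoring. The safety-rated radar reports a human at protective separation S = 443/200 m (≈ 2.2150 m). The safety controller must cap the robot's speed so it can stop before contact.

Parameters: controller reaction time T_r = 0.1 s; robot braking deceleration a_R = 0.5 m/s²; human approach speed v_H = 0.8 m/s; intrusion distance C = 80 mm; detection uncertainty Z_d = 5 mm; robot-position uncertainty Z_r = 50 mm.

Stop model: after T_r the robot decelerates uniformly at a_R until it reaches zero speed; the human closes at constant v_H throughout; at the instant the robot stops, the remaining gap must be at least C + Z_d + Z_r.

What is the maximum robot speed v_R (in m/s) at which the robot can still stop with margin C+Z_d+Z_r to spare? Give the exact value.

v_R_max = 4/5 m/s = 0.8000 m/s

collect terms ⇒ (1)·v_R² + (17/10)·v_R + (-2) = 0
  disc = (17/10)² − 4·(1)·(-2) = 1089/100 ; √disc = 33/10
  v_R = (−(17/10) + 33/10) / (2·(1)) = 4/5 m/s
check:
stop time T_s = (4/5)/(1/2) = 1.6000 s
robot covers v_R·T_r = 0.8000·0.1000 = 0.0800 m before braking
robot under decel: 0.8000²/(2·0.5000) = 0.6400 m
human over T_r+T_s: 0.8000·(0.1000+1.6000) = 1.3600 m
margins: 0.0800+0.0050+0.0500 = 0.1350 m
sum ≈ 0.0800+0.6400+1.3600+0.1350 ≈ 2.2150 m = S ✓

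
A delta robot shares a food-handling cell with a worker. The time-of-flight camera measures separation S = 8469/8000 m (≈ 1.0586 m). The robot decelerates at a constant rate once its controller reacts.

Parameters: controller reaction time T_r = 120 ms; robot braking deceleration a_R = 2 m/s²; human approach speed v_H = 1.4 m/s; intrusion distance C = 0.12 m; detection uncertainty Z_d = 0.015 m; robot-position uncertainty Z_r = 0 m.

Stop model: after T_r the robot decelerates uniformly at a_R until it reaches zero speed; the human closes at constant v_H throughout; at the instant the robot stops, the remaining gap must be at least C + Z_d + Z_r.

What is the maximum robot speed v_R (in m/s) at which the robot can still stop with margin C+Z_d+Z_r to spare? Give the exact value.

v_R_max = 3/4 m/s = 0.7500 m/s

quadratic (1/4)·v² + (41/50)·v + (-1209/1600) = 0
  disc = (41/50)² − 4·(1/4)·(-1209/1600) = 57121/40000 ; √disc = 239/200
  v_R = (−(41/50) + 239/200) / (2·(1/4)) = 3/4 m/s
check:
T_s = v_R/a_R = (3/4)/2 = 0.3750 s
robot covers v_R·T_r = 0.7500·0.1200 = 0.0900 m before braking
braking distance = 0.7500²/(2·2.0000) = 0.1406 m
human over T_r+T_s: 1.4000·(0.1200+0.3750) = 0.6930 m
margins: 0.1200+0.0150+0.0000 = 0.1350 m
sum ≈ 0.0900+0.1406+0.6930+0.1350 ≈ 1.0586 m = S ✓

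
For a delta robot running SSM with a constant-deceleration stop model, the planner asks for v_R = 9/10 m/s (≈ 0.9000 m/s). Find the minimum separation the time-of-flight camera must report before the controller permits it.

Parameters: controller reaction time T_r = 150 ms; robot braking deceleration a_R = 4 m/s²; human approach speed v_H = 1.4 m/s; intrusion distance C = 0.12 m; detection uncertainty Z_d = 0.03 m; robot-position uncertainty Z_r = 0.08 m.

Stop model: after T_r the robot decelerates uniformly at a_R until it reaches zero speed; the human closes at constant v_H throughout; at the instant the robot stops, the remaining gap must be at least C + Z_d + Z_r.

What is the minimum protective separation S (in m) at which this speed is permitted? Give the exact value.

S_min = 793/800 m = 0.9912 m

T_s = v_R/a_R = (9/10)/4 = 0.2250 s
robot in T_r: 0.9000·0.1500 = 0.1350 m
robot under decel: 0.9000²/(2·4.0000) = 0.1013 m
human over T_r+T_s: 1.4000·(0.1500+0.2250) = 0.5250 m
C+Z_d+Z_r = 0.1200+0.0300+0.0800 = 0.2300 m
S_min ≈ 0.1350+0.1013+0.5250+0.2300  ⇒  S_min = 793/800 m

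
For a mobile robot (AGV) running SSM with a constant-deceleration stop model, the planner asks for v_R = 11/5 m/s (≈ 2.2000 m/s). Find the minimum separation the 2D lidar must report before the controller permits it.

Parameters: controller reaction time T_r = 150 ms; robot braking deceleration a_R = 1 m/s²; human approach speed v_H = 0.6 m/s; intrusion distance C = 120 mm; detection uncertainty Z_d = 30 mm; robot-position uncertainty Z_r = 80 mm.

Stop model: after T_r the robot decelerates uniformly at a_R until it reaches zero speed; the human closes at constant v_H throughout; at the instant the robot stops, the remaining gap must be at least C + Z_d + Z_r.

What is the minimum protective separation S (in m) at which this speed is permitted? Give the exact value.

T_s = v_R/a_R = (11/5)/1 = 2.2000 s
robot covers v_R·T_r = 2.2000·0.1500 = 0.3300 m before braking
braking distance = 2.2000²/(2·1.0000) = 2.4200 m
person approaches 0.6000·(0.1500+2.2000) = 1.4100 m
C+Z_d+Z_r = 0.1200+0.0300+0.0800 = 0.2300 m
S_min ≈ 0.3300+2.4200+1.4100+0.2300  ⇒  S_min = 439/100 m

S_min = 439/100 m = 4.3900 m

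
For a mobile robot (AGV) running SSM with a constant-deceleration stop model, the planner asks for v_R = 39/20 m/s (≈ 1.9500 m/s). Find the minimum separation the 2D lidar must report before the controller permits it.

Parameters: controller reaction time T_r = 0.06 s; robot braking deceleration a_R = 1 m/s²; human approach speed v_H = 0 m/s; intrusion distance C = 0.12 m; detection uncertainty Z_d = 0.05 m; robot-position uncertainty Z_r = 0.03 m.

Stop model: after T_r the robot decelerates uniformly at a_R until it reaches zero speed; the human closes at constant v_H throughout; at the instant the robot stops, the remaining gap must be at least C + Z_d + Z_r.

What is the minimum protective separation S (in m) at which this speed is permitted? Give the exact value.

stop time T_s = (39/20)/1 = 1.9500 s
reaction-phase robot travel = 1.9500·0.0600 = 0.1170 m
robot covers 1.9500·1.9500 − ½·1.0000·1.9500² = 1.9013 m while stopping
human closes 0.0000·2.0100 = 0.0000 m
residual clearance needed = 0.1200+0.0500+0.0300 = 0.2000 m
S_min ≈ 0.1170+1.9013+0.0000+0.2000  ⇒  S_min = 8873/4000 m

S_min = 8873/4000 m = 2.2182 m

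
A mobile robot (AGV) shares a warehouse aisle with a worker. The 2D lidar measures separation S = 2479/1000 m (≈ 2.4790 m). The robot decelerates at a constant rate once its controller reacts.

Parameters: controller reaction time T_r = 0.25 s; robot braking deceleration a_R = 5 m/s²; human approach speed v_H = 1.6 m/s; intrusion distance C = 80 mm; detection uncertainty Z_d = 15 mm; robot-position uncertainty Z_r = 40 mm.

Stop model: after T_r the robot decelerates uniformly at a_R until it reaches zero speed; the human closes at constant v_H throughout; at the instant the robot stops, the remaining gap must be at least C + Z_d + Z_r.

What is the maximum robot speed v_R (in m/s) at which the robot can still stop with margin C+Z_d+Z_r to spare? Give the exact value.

collect terms ⇒ (1/10)·v_R² + (57/100)·v_R + (-243/125) = 0
  disc = (57/100)² − 4·(1/10)·(-243/125) = 441/400 ; √disc = 21/20
  v_R = (−(57/100) + 21/20) / (2·(1/10)) = 12/5 m/s
check:
T_s = v_R/a_R = (12/5)/5 = 0.4800 s
robot in T_r: 2.4000·0.2500 = 0.6000 m
robot under decel: 2.4000²/(2·5.0000) = 0.5760 m
human closes 1.6000·0.7300 = 1.1680 m
C+Z_d+Z_r = 0.0800+0.0150+0.0400 = 0.1350 m
sum ≈ 0.6000+0.5760+1.1680+0.1350 ≈ 2.4790 m = S ✓

v_R_max = 12/5 m/s = 2.4000 m/s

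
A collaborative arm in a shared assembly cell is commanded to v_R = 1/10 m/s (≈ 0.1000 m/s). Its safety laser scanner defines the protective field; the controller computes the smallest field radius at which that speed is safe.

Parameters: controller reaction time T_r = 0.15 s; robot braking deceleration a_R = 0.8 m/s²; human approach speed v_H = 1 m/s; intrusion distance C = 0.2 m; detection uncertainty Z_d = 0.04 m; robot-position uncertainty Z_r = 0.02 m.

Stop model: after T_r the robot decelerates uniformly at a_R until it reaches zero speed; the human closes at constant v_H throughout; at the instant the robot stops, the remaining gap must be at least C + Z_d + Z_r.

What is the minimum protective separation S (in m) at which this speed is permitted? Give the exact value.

T_s = v_R/a_R = (1/10)/(4/5) = 0.1250 s
reaction-phase robot travel = 0.1000·0.1500 = 0.0150 m
braking distance = 0.1000²/(2·0.8000) = 0.0063 m
human closes 1.0000·0.2750 = 0.2750 m
C+Z_d+Z_r = 0.2000+0.0400+0.0200 = 0.2600 m
S_min ≈ 0.0150+0.0063+0.2750+0.2600  ⇒  S_min = 89/160 m

S_min = 89/160 m = 0.5563 m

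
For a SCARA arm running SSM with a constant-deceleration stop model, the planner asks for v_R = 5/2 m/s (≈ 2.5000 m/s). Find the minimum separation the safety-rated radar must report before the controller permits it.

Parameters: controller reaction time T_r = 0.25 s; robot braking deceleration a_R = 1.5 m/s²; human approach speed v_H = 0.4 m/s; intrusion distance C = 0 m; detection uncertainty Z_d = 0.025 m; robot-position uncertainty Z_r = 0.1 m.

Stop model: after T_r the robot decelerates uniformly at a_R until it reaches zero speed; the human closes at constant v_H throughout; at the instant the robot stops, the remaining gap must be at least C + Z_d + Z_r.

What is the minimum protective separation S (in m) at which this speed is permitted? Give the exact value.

stop time T_s = (5/2)/(3/2) = 1.6667 s
reaction-phase robot travel = 2.5000·0.2500 = 0.6250 m
braking distance = 2.5000²/(2·1.5000) = 2.0833 m
person approaches 0.4000·(0.2500+1.6667) = 0.7667 m
margins: 0.0000+0.0250+0.1000 = 0.1250 m
S_min ≈ 0.6250+2.0833+0.7667+0.1250  ⇒  S_min = 18/5 m

S_min = 18/5 m = 3.6000 m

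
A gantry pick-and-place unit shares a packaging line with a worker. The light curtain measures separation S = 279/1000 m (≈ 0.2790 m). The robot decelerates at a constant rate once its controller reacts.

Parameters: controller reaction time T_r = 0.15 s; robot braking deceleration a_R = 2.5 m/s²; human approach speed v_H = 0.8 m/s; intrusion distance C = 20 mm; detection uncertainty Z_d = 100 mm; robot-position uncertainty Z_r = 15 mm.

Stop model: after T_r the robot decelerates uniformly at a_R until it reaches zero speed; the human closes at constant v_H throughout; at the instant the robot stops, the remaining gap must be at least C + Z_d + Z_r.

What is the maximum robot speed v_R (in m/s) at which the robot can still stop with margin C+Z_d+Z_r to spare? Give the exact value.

collect terms ⇒ (1/5)·v_R² + (47/100)·v_R + (-3/125) = 0
  disc = (47/100)² − 4·(1/5)·(-3/125) = 2401/10000 ; √disc = 49/100
  v_R = (−(47/100) + 49/100) / (2·(1/5)) = 1/20 m/s
check:
braking lasts T_s = (1/20)/(5/2) = 0.0200 s
robot covers v_R·T_r = 0.0500·0.1500 = 0.0075 m before braking
braking distance = 0.0500²/(2·2.5000) = 0.0005 m
person approaches 0.8000·(0.1500+0.0200) = 0.1360 m
C+Z_d+Z_r = 0.0200+0.1000+0.0150 = 0.1350 m
sum ≈ 0.0075+0.0005+0.1360+0.1350 ≈ 0.2790 m = S ✓

v_R_max = 1/20 m/s = 0.0500 m/s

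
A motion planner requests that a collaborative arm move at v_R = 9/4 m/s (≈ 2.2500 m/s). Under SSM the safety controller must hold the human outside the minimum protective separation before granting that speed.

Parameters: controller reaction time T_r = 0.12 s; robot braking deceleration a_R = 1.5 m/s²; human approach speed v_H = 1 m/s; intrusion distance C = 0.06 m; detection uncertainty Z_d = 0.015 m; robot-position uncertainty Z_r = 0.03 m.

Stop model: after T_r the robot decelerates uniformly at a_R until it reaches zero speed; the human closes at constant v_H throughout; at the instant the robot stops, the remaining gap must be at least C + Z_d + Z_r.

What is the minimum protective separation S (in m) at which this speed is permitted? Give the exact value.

braking lasts T_s = (9/4)/(3/2) = 1.5000 s
reaction-phase robot travel = 2.2500·0.1200 = 0.2700 m
robot covers 2.2500·1.5000 − ½·1.5000·1.5000² = 1.6875 m while stopping
human over T_r+T_s: 1.0000·(0.1200+1.5000) = 1.6200 m
margins: 0.0600+0.0150+0.0300 = 0.1050 m
S_min ≈ 0.2700+1.6875+1.6200+0.1050  ⇒  S_min = 1473/400 m

S_min = 1473/400 m = 3.6825 m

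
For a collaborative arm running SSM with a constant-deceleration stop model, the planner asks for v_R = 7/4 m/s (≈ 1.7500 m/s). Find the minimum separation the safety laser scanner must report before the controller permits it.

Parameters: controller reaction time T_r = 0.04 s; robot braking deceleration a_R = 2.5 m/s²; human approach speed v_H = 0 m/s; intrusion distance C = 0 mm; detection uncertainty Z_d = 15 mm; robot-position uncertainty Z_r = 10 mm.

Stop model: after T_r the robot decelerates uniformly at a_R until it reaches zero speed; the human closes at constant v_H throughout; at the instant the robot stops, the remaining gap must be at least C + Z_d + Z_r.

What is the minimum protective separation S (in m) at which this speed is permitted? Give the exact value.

T_s = v_R/a_R = (7/4)/(5/2) = 0.7000 s
reaction-phase robot travel = 1.7500·0.0400 = 0.0700 m
robot covers 1.7500·0.7000 − ½·2.5000·0.7000² = 0.6125 m while stopping
human closes 0.0000·0.7400 = 0.0000 m
residual clearance needed = 0.0000+0.0150+0.0100 = 0.0250 m
S_min ≈ 0.0700+0.6125+0.0000+0.0250  ⇒  S_min = 283/400 m

S_min = 283/400 m = 0.7075 m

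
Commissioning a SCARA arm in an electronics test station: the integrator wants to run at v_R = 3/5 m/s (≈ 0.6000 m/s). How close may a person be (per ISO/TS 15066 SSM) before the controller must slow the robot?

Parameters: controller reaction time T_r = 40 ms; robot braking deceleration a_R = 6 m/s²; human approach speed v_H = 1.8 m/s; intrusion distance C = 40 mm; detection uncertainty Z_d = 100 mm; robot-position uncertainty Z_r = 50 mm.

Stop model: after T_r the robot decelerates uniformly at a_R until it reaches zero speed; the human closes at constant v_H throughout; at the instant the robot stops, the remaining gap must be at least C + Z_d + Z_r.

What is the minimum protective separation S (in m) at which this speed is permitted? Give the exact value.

S_min = 62/125 m = 0.4960 m

braking lasts T_s = (3/5)/6 = 0.1000 s
robot covers v_R·T_r = 0.6000·0.0400 = 0.0240 m before braking
robot covers 0.6000·0.1000 − ½·6.0000·0.1000² = 0.0300 m while stopping
person approaches 1.8000·(0.0400+0.1000) = 0.2520 m
residual clearance needed = 0.0400+0.1000+0.0500 = 0.1900 m
S_min ≈ 0.0240+0.0300+0.2520+0.1900  ⇒  S_min = 62/125 m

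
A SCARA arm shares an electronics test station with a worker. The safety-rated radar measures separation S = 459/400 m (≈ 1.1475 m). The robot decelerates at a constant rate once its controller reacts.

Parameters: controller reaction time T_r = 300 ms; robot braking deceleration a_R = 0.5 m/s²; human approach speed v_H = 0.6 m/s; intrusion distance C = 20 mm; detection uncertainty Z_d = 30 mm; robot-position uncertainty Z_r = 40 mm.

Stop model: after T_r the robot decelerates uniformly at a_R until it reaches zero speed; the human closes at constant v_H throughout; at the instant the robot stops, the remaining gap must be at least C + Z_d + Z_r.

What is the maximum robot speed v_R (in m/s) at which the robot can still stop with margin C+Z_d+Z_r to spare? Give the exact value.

v_R_max = 9/20 m/s = 0.4500 m/s

at the boundary: (1)·v² + (3/2)·v + (-351/400) = 0
  disc = (3/2)² − 4·(1)·(-351/400) = 144/25 ; √disc = 12/5
  v_R = (−(3/2) + 12/5) / (2·(1)) = 9/20 m/s
check:
T_s = v_R/a_R = (9/20)/(1/2) = 0.9000 s
reaction-phase robot travel = 0.4500·0.3000 = 0.1350 m
robot under decel: 0.4500²/(2·0.5000) = 0.2025 m
human closes 0.6000·1.2000 = 0.7200 m
residual clearance needed = 0.0200+0.0300+0.0400 = 0.0900 m
sum ≈ 0.1350+0.2025+0.7200+0.0900 ≈ 1.1475 m = S ✓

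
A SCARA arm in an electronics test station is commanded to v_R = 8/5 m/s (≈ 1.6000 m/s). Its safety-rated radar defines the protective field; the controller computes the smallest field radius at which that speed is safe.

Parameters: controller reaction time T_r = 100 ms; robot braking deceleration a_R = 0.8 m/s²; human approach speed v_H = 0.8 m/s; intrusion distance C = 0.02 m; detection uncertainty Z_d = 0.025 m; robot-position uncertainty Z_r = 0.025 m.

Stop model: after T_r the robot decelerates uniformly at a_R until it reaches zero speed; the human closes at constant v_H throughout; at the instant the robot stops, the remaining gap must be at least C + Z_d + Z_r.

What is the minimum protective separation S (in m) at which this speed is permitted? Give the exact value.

braking lasts T_s = (8/5)/(4/5) = 2.0000 s
reaction-phase robot travel = 1.6000·0.1000 = 0.1600 m
braking distance = 1.6000²/(2·0.8000) = 1.6000 m
person approaches 0.8000·(0.1000+2.0000) = 1.6800 m
residual clearance needed = 0.0200+0.0250+0.0250 = 0.0700 m
S_min ≈ 0.1600+1.6000+1.6800+0.0700  ⇒  S_min = 351/100 m

S_min = 351/100 m = 3.5100 m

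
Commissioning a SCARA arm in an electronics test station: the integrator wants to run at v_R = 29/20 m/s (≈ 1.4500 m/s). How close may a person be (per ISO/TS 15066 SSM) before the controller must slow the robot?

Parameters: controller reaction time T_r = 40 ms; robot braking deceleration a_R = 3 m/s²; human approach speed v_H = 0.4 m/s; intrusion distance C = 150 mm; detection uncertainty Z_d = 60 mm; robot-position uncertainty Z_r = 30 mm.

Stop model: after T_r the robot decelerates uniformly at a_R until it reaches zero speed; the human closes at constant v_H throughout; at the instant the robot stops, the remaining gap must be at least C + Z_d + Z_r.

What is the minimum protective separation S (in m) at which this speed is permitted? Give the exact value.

S_min = 3431/4000 m = 0.8578 m

T_s = v_R/a_R = (29/20)/3 = 0.4833 s
robot covers v_R·T_r = 1.4500·0.0400 = 0.0580 m before braking
robot covers 1.4500·0.4833 − ½·3.0000·0.4833² = 0.3504 m while stopping
human over T_r+T_s: 0.4000·(0.0400+0.4833) = 0.2093 m
margins: 0.1500+0.0600+0.0300 = 0.2400 m
S_min ≈ 0.0580+0.3504+0.2093+0.2400  ⇒  S_min = 3431/4000 m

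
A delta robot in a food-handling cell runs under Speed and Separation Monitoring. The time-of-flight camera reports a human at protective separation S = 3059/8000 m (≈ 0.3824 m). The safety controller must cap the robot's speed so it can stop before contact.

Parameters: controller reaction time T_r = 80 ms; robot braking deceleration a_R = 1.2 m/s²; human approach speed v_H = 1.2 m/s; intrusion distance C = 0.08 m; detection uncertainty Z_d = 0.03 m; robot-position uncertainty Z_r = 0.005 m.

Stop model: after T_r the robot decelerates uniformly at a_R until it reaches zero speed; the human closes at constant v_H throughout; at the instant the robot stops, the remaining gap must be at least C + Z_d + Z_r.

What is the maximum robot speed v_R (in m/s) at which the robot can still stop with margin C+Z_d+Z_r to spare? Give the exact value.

quadratic (5/12)·v² + (27/25)·v + (-1371/8000) = 0
  disc = (27/25)² − 4·(5/12)·(-1371/8000) = 58081/40000 ; √disc = 241/200
  v_R = (−(27/25) + 241/200) / (2·(5/12)) = 3/20 m/s
check:
braking lasts T_s = (3/20)/(6/5) = 0.1250 s
robot in T_r: 0.1500·0.0800 = 0.0120 m
robot under decel: 0.1500²/(2·1.2000) = 0.0094 m
person approaches 1.2000·(0.0800+0.1250) = 0.2460 m
margins: 0.0800+0.0300+0.0050 = 0.1150 m
sum ≈ 0.0120+0.0094+0.2460+0.1150 ≈ 0.3824 m = S ✓

v_R_max = 3/20 m/s = 0.1500 m/s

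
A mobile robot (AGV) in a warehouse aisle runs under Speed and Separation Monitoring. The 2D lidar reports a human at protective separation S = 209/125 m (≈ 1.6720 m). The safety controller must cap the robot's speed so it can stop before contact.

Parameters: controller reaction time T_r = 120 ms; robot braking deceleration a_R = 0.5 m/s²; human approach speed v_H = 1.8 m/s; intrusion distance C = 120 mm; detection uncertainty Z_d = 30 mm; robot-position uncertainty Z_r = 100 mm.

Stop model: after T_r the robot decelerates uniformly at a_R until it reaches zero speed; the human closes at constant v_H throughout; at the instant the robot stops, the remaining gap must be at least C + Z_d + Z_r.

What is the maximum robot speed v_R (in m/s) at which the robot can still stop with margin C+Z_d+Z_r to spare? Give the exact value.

quadratic (1)·v² + (93/25)·v + (-603/500) = 0
  disc = (93/25)² − 4·(1)·(-603/500) = 11664/625 ; √disc = 108/25
  v_R = (−(93/25) + 108/25) / (2·(1)) = 3/10 m/s
check:
stop time T_s = (3/10)/(1/2) = 0.6000 s
robot in T_r: 0.3000·0.1200 = 0.0360 m
robot under decel: 0.3000²/(2·0.5000) = 0.0900 m
human closes 1.8000·0.7200 = 1.2960 m
margins: 0.1200+0.0300+0.1000 = 0.2500 m
sum ≈ 0.0360+0.0900+1.2960+0.2500 ≈ 1.6720 m = S ✓

v_R_max = 3/10 m/s = 0.3000 m/s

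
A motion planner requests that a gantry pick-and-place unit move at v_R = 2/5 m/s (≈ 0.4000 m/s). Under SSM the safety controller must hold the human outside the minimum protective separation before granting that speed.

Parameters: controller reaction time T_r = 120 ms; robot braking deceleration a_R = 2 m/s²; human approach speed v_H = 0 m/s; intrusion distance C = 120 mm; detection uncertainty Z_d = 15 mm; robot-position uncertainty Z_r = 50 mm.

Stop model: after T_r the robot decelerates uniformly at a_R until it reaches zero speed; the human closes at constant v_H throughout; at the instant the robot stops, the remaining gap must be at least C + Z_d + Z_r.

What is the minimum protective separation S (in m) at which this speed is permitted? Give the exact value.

T_s = v_R/a_R = (2/5)/2 = 0.2000 s
robot covers v_R·T_r = 0.4000·0.1200 = 0.0480 m before braking
robot covers 0.4000·0.2000 − ½·2.0000·0.2000² = 0.0400 m while stopping
human closes 0.0000·0.3200 = 0.0000 m
residual clearance needed = 0.1200+0.0150+0.0500 = 0.1850 m
S_min ≈ 0.0480+0.0400+0.0000+0.1850  ⇒  S_min = 273/1000 m

S_min = 273/1000 m = 0.2730 m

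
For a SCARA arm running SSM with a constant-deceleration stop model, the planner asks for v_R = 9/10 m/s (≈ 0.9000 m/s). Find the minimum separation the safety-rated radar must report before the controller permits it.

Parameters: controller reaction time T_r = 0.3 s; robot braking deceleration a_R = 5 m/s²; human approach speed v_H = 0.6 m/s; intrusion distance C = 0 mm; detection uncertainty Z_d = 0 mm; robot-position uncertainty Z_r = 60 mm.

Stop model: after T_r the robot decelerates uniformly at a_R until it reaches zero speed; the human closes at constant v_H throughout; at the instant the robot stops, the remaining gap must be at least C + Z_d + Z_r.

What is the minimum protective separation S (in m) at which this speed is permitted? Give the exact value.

S_min = 699/1000 m = 0.6990 m

braking lasts T_s = (9/10)/5 = 0.1800 s
reaction-phase robot travel = 0.9000·0.3000 = 0.2700 m
robot under decel: 0.9000²/(2·5.0000) = 0.0810 m
human over T_r+T_s: 0.6000·(0.3000+0.1800) = 0.2880 m
C+Z_d+Z_r = 0.0000+0.0000+0.0600 = 0.0600 m
S_min ≈ 0.2700+0.0810+0.2880+0.0600  ⇒  S_min = 699/1000 m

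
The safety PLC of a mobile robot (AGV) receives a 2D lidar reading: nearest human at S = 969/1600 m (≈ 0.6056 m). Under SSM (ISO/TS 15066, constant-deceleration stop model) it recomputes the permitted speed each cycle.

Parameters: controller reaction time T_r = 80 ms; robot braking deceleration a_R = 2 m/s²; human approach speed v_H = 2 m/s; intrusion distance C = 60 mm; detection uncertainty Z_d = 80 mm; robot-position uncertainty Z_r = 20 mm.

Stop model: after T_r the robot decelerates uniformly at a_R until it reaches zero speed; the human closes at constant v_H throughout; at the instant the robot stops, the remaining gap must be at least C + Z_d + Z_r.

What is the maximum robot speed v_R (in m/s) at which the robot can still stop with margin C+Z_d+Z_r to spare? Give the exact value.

quadratic (1/4)·v² + (27/25)·v + (-457/1600) = 0
  disc = (27/25)² − 4·(1/4)·(-457/1600) = 58081/40000 ; √disc = 241/200
  v_R = (−(27/25) + 241/200) / (2·(1/4)) = 1/4 m/s
check:
stop time T_s = (1/4)/2 = 0.1250 s
reaction-phase robot travel = 0.2500·0.0800 = 0.0200 m
braking distance = 0.2500²/(2·2.0000) = 0.0156 m
human over T_r+T_s: 2.0000·(0.0800+0.1250) = 0.4100 m
residual clearance needed = 0.0600+0.0800+0.0200 = 0.1600 m
sum ≈ 0.0200+0.0156+0.4100+0.1600 ≈ 0.6056 m = S ✓

v_R_max = 1/4 m/s = 0.2500 m/s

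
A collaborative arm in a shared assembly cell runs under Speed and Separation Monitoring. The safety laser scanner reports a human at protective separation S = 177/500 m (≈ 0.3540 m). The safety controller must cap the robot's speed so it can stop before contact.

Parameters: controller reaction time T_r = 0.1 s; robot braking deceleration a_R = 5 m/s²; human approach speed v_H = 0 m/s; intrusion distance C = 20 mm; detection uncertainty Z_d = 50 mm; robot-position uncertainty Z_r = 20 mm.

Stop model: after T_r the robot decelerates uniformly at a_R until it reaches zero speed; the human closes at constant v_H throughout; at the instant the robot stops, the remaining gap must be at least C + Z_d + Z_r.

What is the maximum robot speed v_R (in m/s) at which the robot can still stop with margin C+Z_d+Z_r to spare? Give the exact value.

v_R_max = 6/5 m/s = 1.2000 m/s

collect terms ⇒ (1/10)·v_R² + (1/10)·v_R + (-33/125) = 0
  disc = (1/10)² − 4·(1/10)·(-33/125) = 289/2500 ; √disc = 17/50
  v_R = (−(1/10) + 17/50) / (2·(1/10)) = 6/5 m/s
check:
T_s = v_R/a_R = (6/5)/5 = 0.2400 s
robot in T_r: 1.2000·0.1000 = 0.1200 m
braking distance = 1.2000²/(2·5.0000) = 0.1440 m
person approaches 0.0000·(0.1000+0.2400) = 0.0000 m
margins: 0.0200+0.0500+0.0200 = 0.0900 m
sum ≈ 0.1200+0.1440+0.0000+0.0900 ≈ 0.3540 m = S ✓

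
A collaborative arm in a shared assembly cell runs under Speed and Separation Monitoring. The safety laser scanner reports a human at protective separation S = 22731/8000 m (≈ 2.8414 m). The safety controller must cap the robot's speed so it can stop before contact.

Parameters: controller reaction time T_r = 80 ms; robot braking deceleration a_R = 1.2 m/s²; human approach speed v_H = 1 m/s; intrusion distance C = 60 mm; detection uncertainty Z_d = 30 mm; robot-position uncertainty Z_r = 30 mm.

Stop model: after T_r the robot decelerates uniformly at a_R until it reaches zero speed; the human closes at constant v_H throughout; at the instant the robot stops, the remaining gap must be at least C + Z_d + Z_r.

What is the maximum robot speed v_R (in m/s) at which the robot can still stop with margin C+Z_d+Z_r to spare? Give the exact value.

v_R_max = 33/20 m/s = 1.6500 m/s

quadratic (5/12)·v² + (137/150)·v + (-21131/8000) = 0
  disc = (137/150)² − 4·(5/12)·(-21131/8000) = 1885129/360000 ; √disc = 1373/600
  v_R = (−(137/150) + 1373/600) / (2·(5/12)) = 33/20 m/s
check:
T_s = v_R/a_R = (33/20)/(6/5) = 1.3750 s
robot in T_r: 1.6500·0.0800 = 0.1320 m
braking distance = 1.6500²/(2·1.2000) = 1.1344 m
person approaches 1.0000·(0.0800+1.3750) = 1.4550 m
C+Z_d+Z_r = 0.0600+0.0300+0.0300 = 0.1200 m
sum ≈ 0.1320+1.1344+1.4550+0.1200 ≈ 2.8414 m = S ✓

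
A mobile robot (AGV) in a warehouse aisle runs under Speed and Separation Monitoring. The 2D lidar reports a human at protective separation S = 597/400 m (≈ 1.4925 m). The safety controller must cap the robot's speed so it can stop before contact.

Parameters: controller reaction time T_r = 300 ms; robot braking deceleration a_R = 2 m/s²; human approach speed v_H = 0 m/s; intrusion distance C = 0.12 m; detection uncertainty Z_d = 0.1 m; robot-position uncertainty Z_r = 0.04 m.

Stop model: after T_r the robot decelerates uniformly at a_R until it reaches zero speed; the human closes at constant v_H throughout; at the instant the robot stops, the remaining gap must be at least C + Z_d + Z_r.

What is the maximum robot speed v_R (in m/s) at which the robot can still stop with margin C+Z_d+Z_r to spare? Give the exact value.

v_R_max = 17/10 m/s = 1.7000 m/s

at the boundary: (1/4)·v² + (3/10)·v + (-493/400) = 0
  disc = (3/10)² − 4·(1/4)·(-493/400) = 529/400 ; √disc = 23/20
  v_R = (−(3/10) + 23/20) / (2·(1/4)) = 17/10 m/s
check:
T_s = v_R/a_R = (17/10)/2 = 0.8500 s
reaction-phase robot travel = 1.7000·0.3000 = 0.5100 m
robot under decel: 1.7000²/(2·2.0000) = 0.7225 m
human over T_r+T_s: 0.0000·(0.3000+0.8500) = 0.0000 m
margins: 0.1200+0.1000+0.0400 = 0.2600 m
sum ≈ 0.5100+0.7225+0.0000+0.2600 ≈ 1.4925 m = S ✓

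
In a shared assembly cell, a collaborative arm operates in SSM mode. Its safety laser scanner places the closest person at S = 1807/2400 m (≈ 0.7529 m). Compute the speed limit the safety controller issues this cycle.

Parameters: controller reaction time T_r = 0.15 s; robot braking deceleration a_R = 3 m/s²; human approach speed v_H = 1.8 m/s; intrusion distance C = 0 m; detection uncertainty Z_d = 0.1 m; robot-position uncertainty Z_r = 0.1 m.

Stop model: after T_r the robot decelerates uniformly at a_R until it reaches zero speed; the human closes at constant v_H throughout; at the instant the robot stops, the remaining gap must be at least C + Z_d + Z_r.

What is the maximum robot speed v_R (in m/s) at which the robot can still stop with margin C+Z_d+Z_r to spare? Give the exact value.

quadratic (1/6)·v² + (3/4)·v + (-679/2400) = 0
  disc = (3/4)² − 4·(1/6)·(-679/2400) = 169/225 ; √disc = 13/15
  v_R = (−(3/4) + 13/15) / (2·(1/6)) = 7/20 m/s
check:
braking lasts T_s = (7/20)/3 = 0.1167 s
robot in T_r: 0.3500·0.1500 = 0.0525 m
robot covers 0.3500·0.1167 − ½·3.0000·0.1167² = 0.0204 m while stopping
human over T_r+T_s: 1.8000·(0.1500+0.1167) = 0.4800 m
margins: 0.0000+0.1000+0.1000 = 0.2000 m
sum ≈ 0.0525+0.0204+0.4800+0.2000 ≈ 0.7529 m = S ✓

v_R_max = 7/20 m/s = 0.3500 m/s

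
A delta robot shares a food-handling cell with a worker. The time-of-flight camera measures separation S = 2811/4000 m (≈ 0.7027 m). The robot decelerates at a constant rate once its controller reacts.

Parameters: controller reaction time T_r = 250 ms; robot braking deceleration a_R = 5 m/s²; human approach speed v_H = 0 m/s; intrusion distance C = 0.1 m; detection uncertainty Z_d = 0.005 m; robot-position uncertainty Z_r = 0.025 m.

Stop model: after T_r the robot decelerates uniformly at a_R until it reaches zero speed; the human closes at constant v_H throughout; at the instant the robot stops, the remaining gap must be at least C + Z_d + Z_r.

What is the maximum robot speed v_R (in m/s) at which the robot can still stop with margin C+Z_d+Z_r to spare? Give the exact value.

v_R_max = 29/20 m/s = 1.4500 m/s

quadratic (1/10)·v² + (1/4)·v + (-2291/4000) = 0
  disc = (1/4)² − 4·(1/10)·(-2291/4000) = 729/2500 ; √disc = 27/50
  v_R = (−(1/4) + 27/50) / (2·(1/10)) = 29/20 m/s
check:
T_s = v_R/a_R = (29/20)/5 = 0.2900 s
reaction-phase robot travel = 1.4500·0.2500 = 0.3625 m
robot under decel: 1.4500²/(2·5.0000) = 0.2102 m
person approaches 0.0000·(0.2500+0.2900) = 0.0000 m
margins: 0.1000+0.0050+0.0250 = 0.1300 m
sum ≈ 0.3625+0.2102+0.0000+0.1300 ≈ 0.7027 m = S ✓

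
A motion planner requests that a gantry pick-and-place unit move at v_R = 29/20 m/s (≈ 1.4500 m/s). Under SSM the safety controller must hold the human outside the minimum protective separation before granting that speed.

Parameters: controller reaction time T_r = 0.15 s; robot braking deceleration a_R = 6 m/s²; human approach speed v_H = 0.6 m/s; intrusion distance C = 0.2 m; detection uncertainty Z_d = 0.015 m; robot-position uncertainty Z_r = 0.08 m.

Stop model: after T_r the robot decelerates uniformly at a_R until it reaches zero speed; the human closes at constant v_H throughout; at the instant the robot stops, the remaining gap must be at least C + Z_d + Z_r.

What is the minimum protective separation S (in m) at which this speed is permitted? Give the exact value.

S_min = 4429/4800 m = 0.9227 m

braking lasts T_s = (29/20)/6 = 0.2417 s
robot covers v_R·T_r = 1.4500·0.1500 = 0.2175 m before braking
robot covers 1.4500·0.2417 − ½·6.0000·0.2417² = 0.1752 m while stopping
human over T_r+T_s: 0.6000·(0.1500+0.2417) = 0.2350 m
C+Z_d+Z_r = 0.2000+0.0150+0.0800 = 0.2950 m
S_min ≈ 0.2175+0.1752+0.2350+0.2950  ⇒  S_min = 4429/4800 m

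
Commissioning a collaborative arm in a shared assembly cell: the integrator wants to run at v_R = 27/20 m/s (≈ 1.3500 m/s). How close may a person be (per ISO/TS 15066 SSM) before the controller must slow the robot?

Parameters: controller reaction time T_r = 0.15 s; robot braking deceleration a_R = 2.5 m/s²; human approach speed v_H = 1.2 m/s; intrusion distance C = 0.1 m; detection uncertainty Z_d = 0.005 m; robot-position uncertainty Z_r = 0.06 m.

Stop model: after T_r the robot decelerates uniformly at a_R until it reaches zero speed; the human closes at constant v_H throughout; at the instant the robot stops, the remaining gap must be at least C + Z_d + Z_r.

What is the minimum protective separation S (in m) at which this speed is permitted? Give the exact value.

S_min = 39/25 m = 1.5600 m

T_s = v_R/a_R = (27/20)/(5/2) = 0.5400 s
robot covers v_R·T_r = 1.3500·0.1500 = 0.2025 m before braking
robot covers 1.3500·0.5400 − ½·2.5000·0.5400² = 0.3645 m while stopping
person approaches 1.2000·(0.1500+0.5400) = 0.8280 m
C+Z_d+Z_r = 0.1000+0.0050+0.0600 = 0.1650 m
S_min ≈ 0.2025+0.3645+0.8280+0.1650  ⇒  S_min = 39/25 m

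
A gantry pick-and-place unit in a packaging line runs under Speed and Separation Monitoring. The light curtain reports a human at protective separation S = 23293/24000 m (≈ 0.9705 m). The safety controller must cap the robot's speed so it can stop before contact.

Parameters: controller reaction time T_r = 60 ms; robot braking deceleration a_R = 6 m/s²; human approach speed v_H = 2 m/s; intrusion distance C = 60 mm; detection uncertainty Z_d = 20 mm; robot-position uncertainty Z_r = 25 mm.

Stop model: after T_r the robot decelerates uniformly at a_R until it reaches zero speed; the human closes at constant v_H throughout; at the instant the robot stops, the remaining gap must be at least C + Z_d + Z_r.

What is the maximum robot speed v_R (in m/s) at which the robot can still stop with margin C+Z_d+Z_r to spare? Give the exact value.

collect terms ⇒ (1/12)·v_R² + (59/150)·v_R + (-17893/24000) = 0
  disc = (59/150)² − 4·(1/12)·(-17893/24000) = 16129/40000 ; √disc = 127/200
  v_R = (−(59/150) + 127/200) / (2·(1/12)) = 29/20 m/s
check:
braking lasts T_s = (29/20)/6 = 0.2417 s
robot covers v_R·T_r = 1.4500·0.0600 = 0.0870 m before braking
braking distance = 1.4500²/(2·6.0000) = 0.1752 m
human closes 2.0000·0.3017 = 0.6033 m
C+Z_d+Z_r = 0.0600+0.0200+0.0250 = 0.1050 m
sum ≈ 0.0870+0.1752+0.6033+0.1050 ≈ 0.9705 m = S ✓

v_R_max = 29/20 m/s = 1.4500 m/s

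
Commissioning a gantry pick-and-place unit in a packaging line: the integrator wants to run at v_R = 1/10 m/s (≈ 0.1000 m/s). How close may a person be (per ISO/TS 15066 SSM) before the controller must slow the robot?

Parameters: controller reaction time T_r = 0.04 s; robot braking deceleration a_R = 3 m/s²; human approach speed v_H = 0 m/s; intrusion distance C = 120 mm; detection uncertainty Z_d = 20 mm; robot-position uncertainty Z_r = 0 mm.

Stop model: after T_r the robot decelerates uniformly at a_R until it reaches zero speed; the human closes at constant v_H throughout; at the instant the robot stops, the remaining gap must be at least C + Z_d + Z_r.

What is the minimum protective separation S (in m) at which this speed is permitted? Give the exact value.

S_min = 437/3000 m = 0.1457 m

stop time T_s = (1/10)/3 = 0.0333 s
reaction-phase robot travel = 0.1000·0.0400 = 0.0040 m
braking distance = 0.1000²/(2·3.0000) = 0.0017 m
human over T_r+T_s: 0.0000·(0.0400+0.0333) = 0.0000 m
C+Z_d+Z_r = 0.1200+0.0200+0.0000 = 0.1400 m
S_min ≈ 0.0040+0.0017+0.0000+0.1400  ⇒  S_min = 437/3000 m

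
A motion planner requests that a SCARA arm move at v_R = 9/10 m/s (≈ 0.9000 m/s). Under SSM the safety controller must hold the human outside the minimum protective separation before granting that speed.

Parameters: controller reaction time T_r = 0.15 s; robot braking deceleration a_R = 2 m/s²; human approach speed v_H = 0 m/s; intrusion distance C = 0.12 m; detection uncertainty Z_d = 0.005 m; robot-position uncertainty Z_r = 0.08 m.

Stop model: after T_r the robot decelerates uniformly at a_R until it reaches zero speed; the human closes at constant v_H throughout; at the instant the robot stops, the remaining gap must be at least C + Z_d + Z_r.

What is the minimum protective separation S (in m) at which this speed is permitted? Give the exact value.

T_s = v_R/a_R = (9/10)/2 = 0.4500 s
robot covers v_R·T_r = 0.9000·0.1500 = 0.1350 m before braking
braking distance = 0.9000²/(2·2.0000) = 0.2025 m
human over T_r+T_s: 0.0000·(0.1500+0.4500) = 0.0000 m
C+Z_d+Z_r = 0.1200+0.0050+0.0800 = 0.2050 m
S_min ≈ 0.1350+0.2025+0.0000+0.2050  ⇒  S_min = 217/400 m

S_min = 217/400 m = 0.5425 m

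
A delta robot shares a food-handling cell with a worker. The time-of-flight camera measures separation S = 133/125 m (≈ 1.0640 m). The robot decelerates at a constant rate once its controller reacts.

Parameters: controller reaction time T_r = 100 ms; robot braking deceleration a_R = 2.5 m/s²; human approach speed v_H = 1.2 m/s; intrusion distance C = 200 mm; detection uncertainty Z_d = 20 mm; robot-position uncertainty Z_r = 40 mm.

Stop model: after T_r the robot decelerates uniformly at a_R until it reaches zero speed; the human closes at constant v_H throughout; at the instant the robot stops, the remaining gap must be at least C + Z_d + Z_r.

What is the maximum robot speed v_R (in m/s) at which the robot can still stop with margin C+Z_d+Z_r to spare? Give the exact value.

v_R_max = 9/10 m/s = 0.9000 m/s

at the boundary: (1/5)·v² + (29/50)·v + (-171/250) = 0
  disc = (29/50)² − 4·(1/5)·(-171/250) = 2209/2500 ; √disc = 47/50
  v_R = (−(29/50) + 47/50) / (2·(1/5)) = 9/10 m/s
check:
braking lasts T_s = (9/10)/(5/2) = 0.3600 s
robot in T_r: 0.9000·0.1000 = 0.0900 m
robot covers 0.9000·0.3600 − ½·2.5000·0.3600² = 0.1620 m while stopping
human closes 1.2000·0.4600 = 0.5520 m
margins: 0.2000+0.0200+0.0400 = 0.2600 m
sum ≈ 0.0900+0.1620+0.5520+0.2600 ≈ 1.0640 m = S ✓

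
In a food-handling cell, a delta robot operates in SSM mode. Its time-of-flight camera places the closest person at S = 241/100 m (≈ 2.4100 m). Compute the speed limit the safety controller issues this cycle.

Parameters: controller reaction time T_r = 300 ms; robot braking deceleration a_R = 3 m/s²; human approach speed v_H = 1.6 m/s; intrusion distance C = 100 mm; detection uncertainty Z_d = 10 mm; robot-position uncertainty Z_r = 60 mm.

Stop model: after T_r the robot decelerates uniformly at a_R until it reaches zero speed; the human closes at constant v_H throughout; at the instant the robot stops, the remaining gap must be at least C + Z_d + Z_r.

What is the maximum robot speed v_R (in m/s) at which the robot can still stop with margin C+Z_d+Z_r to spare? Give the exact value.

v_R_max = 8/5 m/s = 1.6000 m/s

at the boundary: (1/6)·v² + (5/6)·v + (-44/25) = 0
  disc = (5/6)² − 4·(1/6)·(-44/25) = 1681/900 ; √disc = 41/30
  v_R = (−(5/6) + 41/30) / (2·(1/6)) = 8/5 m/s
check:
stop time T_s = (8/5)/3 = 0.5333 s
robot in T_r: 1.6000·0.3000 = 0.4800 m
robot under decel: 1.6000²/(2·3.0000) = 0.4267 m
human over T_r+T_s: 1.6000·(0.3000+0.5333) = 1.3333 m
C+Z_d+Z_r = 0.1000+0.0100+0.0600 = 0.1700 m
sum ≈ 0.4800+0.4267+1.3333+0.1700 ≈ 2.4100 m = S ✓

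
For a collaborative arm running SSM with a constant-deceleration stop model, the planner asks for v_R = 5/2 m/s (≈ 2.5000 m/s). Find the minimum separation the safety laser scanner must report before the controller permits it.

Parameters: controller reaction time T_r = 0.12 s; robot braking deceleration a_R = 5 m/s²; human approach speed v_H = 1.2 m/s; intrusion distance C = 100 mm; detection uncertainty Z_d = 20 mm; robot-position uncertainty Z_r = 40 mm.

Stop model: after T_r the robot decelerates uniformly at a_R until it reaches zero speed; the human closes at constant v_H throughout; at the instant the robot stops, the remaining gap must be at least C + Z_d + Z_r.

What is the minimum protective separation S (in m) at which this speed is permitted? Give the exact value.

stop time T_s = (5/2)/5 = 0.5000 s
robot covers v_R·T_r = 2.5000·0.1200 = 0.3000 m before braking
robot covers 2.5000·0.5000 − ½·5.0000·0.5000² = 0.6250 m while stopping
person approaches 1.2000·(0.1200+0.5000) = 0.7440 m
residual clearance needed = 0.1000+0.0200+0.0400 = 0.1600 m
S_min ≈ 0.3000+0.6250+0.7440+0.1600  ⇒  S_min = 1829/1000 m

S_min = 1829/1000 m = 1.8290 m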